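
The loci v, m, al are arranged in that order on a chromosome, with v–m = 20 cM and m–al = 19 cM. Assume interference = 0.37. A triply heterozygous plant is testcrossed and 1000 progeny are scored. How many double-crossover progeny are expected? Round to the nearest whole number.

24

Map distances give recombination frequencies of 0.200 and 0.190 for the two intervals.
With interference 0.37 (so coincidence = 0.63), expected double-crossover frequency = 0.200 × 0.190 × 0.63 = 0.02394.
Expected number = 0.02394 × 1000 = 23.94 ≈ 24.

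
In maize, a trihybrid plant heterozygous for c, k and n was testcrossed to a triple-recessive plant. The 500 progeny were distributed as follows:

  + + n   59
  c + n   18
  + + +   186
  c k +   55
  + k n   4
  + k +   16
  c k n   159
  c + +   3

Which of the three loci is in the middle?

c

The two most frequent reciprocal classes, c k n and + + +, are the parental types, so the F1 was c k n / + + +.
The two rarest classes, + k n and c + +, are the double crossovers. Comparing them with the parentals, only the c allele has switched, so c is the middle locus and the order is k – c – n.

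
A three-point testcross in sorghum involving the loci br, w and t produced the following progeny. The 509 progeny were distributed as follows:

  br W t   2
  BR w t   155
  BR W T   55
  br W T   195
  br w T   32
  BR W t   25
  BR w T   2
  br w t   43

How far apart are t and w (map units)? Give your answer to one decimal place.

12.0 map units

The two most frequent reciprocal classes, BR w t and br W T, are the parental types, so the F1 was BR w t / br W T.
The two rarest classes, BR w T and br W t, are the double crossovers. Comparing them with the parentals, only the t allele has switched, so t is the middle locus and the order is br – t – w.
Crossovers in the t–w interval produce the single-crossover classes BR W t and br w T (25 + 32 = 57) plus the double crossovers (4).
RF(t–w) = (57 + 4) / 509 = 61/509 = 0.1198 → 12.0 map units.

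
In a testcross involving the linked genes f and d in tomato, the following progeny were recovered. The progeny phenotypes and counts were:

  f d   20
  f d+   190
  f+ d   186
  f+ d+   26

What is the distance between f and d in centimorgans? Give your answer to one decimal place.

The two most frequent classes, f+ d (186) and f d+ (190), are the parental types, so the F1 was f+ d / f d+.
The recombinant classes are f+ d+ and f d: 26 + 20 = 46.
Recombination frequency = 46/422 = 0.1090 ≈ 10.9%, i.e. 10.9 centimorgans.

10.9 centimorgans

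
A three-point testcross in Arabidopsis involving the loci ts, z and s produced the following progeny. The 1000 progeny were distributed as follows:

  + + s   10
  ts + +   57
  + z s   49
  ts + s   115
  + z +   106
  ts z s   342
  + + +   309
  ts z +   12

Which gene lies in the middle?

s

The two most frequent reciprocal classes, ts z s and + + +, are the parental types, so the F1 was ts z s / + + +.
The two rarest classes, ts z + and + + s, are the double crossovers. Comparing them with the parentals, only the s allele has switched, so s is the middle locus and the order is ts – s – z.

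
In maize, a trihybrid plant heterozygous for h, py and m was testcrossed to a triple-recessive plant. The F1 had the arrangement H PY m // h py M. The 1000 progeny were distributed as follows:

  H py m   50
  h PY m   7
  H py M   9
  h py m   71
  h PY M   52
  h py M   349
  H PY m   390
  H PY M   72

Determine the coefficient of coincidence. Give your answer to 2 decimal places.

0.85

The two rarest classes, h PY m and H py M, are the double crossovers. Comparing them with the parentals, only the h allele has switched, so h is the middle locus and the order is py – h – m.
py–h: (102 + 16)/1000 = 0.1180; h–m: (143 + 16)/1000 = 0.1590.
Expected DCO frequency = 0.1180 × 0.1590 ≈ 0.01876; observed = 16/1000 ≈ 0.01600.
Coefficient of coincidence = 0.01600/0.01876 ≈ 0.85.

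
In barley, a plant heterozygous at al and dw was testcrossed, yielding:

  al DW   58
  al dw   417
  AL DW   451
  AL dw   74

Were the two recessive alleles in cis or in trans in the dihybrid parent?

cis

The two most frequent classes are AL DW (451) and al dw (417); these are the parental (non-recombinant) types.
So the F1 carried AL DW on one chromosome and al dw on the other — the recessive alleles are on the same chromosome (cis / coupling).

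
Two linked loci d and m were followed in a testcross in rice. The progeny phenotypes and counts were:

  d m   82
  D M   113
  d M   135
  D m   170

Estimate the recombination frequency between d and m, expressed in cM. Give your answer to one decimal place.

39.0 cM

The two most frequent classes, D m (170) and d M (135), are the parental types, so the F1 was D m / d M.
The recombinant classes are D M and d m: 113 + 82 = 195.
Recombination frequency = 195/500 = 0.3900 ≈ 39.0%, i.e. 39.0 cM.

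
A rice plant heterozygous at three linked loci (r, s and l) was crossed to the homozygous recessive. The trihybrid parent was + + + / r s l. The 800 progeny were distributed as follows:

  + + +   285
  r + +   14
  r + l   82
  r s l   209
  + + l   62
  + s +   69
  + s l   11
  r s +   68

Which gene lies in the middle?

The two rarest classes, r + + and + s l, are the double crossovers. Comparing them with the parentals, only the r allele has switched, so r is the middle locus and the order is l – r – s.

r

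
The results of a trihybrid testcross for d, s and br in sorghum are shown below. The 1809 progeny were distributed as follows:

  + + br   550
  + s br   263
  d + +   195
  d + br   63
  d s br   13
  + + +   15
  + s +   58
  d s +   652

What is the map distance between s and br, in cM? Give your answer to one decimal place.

The two most frequent reciprocal classes, + + br and d s +, are the parental types, so the F1 was + + br / d s +.
The two rarest classes, + + + and d s br, are the double crossovers. Comparing them with the parentals, only the br allele has switched, so br is the middle locus and the order is s – br – d.
Crossovers in the s–br interval produce the single-crossover classes + s br and d + + (263 + 195 = 458) plus the double crossovers (28).
RF(s–br) = (458 + 28) / 1809 = 486/1809 = 0.2687 → 26.9 cM.

26.9 cM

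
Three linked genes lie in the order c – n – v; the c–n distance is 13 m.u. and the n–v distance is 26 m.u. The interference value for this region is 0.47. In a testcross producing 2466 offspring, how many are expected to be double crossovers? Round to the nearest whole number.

Map distances give recombination frequencies of 0.130 and 0.260 for the two intervals.
With interference 0.47 (so coincidence = 0.53), expected double-crossover frequency = 0.130 × 0.260 × 0.53 = 0.01791.
Expected number = 0.01791 × 2466 = 44.18 ≈ 44.

44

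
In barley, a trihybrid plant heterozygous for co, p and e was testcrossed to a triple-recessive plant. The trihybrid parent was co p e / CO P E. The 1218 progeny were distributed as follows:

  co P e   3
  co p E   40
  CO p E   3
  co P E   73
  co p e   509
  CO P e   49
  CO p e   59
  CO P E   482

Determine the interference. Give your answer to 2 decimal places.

The two rarest classes, co P e and CO p E, are the double crossovers. Comparing them with the parentals, only the p allele has switched, so p is the middle locus and the order is e – p – co.
e–p: (89 + 6)/1218 = 0.0780; p–co: (132 + 6)/1218 = 0.1133.
Expected DCO frequency = 0.0780 × 0.1133 ≈ 0.00884; observed = 6/1218 ≈ 0.00493.
Coefficient of coincidence = 0.00493/0.00884 ≈ 0.56; interference = 1 − 0.56 = 0.44.

0.44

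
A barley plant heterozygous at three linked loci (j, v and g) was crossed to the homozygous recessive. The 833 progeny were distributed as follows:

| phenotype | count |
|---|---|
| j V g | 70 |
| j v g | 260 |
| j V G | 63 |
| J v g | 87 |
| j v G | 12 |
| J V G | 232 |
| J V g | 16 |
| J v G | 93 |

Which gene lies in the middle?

g

The two most frequent reciprocal classes, J V G and j v g, are the parental types, so the F1 was J V G / j v g.
The two rarest classes, J V g and j v G, are the double crossovers. Comparing them with the parentals, only the g allele has switched, so g is the middle locus and the order is v – g – j.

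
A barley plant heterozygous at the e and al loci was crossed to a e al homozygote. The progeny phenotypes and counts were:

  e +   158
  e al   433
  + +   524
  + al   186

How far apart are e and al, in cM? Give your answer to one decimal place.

26.4 cM

The two most frequent classes, + + (524) and e al (433), are the parental types, so the F1 was + + / e al.
The recombinant classes are + al and e +: 186 + 158 = 344.
Recombination frequency = 344/1301 = 0.2644 ≈ 26.4%, i.e. 26.4 cM.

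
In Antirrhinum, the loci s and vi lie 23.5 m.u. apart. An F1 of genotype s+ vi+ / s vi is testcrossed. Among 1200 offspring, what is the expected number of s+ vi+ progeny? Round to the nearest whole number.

459

A map distance of 23.5 m.u. corresponds to a recombination frequency of 0.235.
The F1 is s+ vi+ / s vi, so s+ vi+ is a parental gamete class with expected frequency (1 − r)/2 = 0.765/2 = 0.3825.
Expected number = 0.3825 × 1200 = 459.00 ≈ 459.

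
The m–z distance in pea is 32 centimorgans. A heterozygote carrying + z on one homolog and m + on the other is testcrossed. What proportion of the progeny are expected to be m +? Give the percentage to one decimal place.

34.0%

A map distance of 32 centimorgans corresponds to a recombination frequency of 0.320.
The F1 is + z / m +, so m + is a parental gamete class with expected frequency (1 − r)/2 = 0.680/2 = 0.3400.
That is 0.3400 = 34.0% of the progeny.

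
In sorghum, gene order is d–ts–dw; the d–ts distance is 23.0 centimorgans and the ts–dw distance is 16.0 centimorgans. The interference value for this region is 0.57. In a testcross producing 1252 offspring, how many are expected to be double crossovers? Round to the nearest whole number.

20

Map distances give recombination frequencies of 0.230 and 0.160 for the two intervals.
With interference 0.57 (so coincidence = 0.43), expected double-crossover frequency = 0.230 × 0.160 × 0.43 = 0.01582.
Expected number = 0.01582 × 1252 = 19.81 ≈ 20.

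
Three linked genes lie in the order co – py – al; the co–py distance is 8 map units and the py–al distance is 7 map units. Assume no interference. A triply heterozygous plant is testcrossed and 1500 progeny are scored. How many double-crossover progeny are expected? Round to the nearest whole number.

Map distances give recombination frequencies of 0.080 and 0.070 for the two intervals.
With no interference, expected double-crossover frequency = 0.080 × 0.070 = 0.00560.
Expected number = 0.00560 × 1500 = 8.40 ≈ 8.

8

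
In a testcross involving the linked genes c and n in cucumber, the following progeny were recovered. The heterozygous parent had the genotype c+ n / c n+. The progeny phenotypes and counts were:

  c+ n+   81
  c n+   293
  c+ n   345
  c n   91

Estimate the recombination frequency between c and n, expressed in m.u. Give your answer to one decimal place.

21.2 m.u.

The recombinant classes are c+ n+ and c n: 81 + 91 = 172.
Recombination frequency = 172/810 = 0.2123 ≈ 21.2%, i.e. 21.2 m.u.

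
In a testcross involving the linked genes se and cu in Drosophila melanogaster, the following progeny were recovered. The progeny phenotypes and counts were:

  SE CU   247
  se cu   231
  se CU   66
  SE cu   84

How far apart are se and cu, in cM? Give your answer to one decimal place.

23.9 cM

The two most frequent classes, SE CU (247) and se cu (231), are the parental types, so the F1 was SE CU / se cu.
The recombinant classes are SE cu and se CU: 84 + 66 = 150.
Recombination frequency = 150/628 = 0.2389 ≈ 23.9%, i.e. 23.9 cM.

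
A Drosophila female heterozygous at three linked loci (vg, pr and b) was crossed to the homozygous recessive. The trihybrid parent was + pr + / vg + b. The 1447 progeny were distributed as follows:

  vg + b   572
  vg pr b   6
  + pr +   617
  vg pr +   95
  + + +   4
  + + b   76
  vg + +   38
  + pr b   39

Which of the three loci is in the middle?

pr

The two rarest classes, + + + and vg pr b, are the double crossovers. Comparing them with the parentals, only the pr allele has switched, so pr is the middle locus and the order is vg – pr – b.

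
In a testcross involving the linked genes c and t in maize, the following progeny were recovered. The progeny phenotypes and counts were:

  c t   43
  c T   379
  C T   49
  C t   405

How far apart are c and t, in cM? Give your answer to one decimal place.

The two most frequent classes, C t (405) and c T (379), are the parental types, so the F1 was C t / c T.
The recombinant classes are C T and c t: 49 + 43 = 92.
Recombination frequency = 92/876 = 0.1050 ≈ 10.5%, i.e. 10.5 cM.

10.5 cM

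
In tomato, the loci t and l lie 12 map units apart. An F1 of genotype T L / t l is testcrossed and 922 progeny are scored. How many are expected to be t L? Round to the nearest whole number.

A map distance of 12 map units corresponds to a recombination frequency of 0.120.
The F1 is T L / t l, so t L is a recombinant gamete class with expected frequency r/2 = 0.120/2 = 0.0600.
Expected number = 0.0600 × 922 = 55.32 ≈ 55.

55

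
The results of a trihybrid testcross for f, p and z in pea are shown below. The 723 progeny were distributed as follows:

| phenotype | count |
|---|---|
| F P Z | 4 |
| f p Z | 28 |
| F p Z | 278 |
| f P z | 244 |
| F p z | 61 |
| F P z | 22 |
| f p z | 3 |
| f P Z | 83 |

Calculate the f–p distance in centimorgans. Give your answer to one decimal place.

The two most frequent reciprocal classes, F p Z and f P z, are the parental types, so the F1 was F p Z / f P z.
The two rarest classes, F P Z and f p z, are the double crossovers. Comparing them with the parentals, only the p allele has switched, so p is the middle locus and the order is f – p – z.
Crossovers in the f–p interval produce the single-crossover classes f p Z and F P z (28 + 22 = 50) plus the double crossovers (7).
RF(f–p) = (50 + 7) / 723 = 57/723 = 0.0788 → 7.9 centimorgans.

7.9 centimorgans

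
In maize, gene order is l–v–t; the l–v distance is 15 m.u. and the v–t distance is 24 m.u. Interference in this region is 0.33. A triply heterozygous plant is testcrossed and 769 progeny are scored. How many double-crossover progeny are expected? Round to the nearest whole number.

Map distances give recombination frequencies of 0.150 and 0.240 for the two intervals.
With interference 0.33 (so coincidence = 0.67), expected double-crossover frequency = 0.150 × 0.240 × 0.67 = 0.02412.
Expected number = 0.02412 × 769 = 18.55 ≈ 19.

19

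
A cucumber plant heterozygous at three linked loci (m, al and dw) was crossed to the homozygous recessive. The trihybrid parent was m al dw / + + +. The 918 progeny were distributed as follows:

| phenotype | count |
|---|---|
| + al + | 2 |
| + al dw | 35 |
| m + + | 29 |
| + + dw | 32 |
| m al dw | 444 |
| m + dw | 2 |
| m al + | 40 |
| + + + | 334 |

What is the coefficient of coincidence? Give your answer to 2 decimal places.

The two rarest classes, m + dw and + al +, are the double crossovers. Comparing them with the parentals, only the al allele has switched, so al is the middle locus and the order is dw – al – m.
dw–al: (72 + 4)/918 = 0.0828; al–m: (64 + 4)/918 = 0.0741.
Expected DCO frequency = 0.0828 × 0.0741 ≈ 0.00614; observed = 4/918 ≈ 0.00436.
Coefficient of coincidence = 0.00436/0.00614 ≈ 0.71.

0.71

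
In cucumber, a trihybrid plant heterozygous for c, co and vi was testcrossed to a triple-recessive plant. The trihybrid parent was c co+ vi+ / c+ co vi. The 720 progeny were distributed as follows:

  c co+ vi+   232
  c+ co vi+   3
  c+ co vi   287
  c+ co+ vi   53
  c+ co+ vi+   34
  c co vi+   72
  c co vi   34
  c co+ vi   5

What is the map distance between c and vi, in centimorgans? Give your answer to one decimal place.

The two rarest classes, c co+ vi and c+ co vi+, are the double crossovers. Comparing them with the parentals, only the vi allele has switched, so vi is the middle locus and the order is c – vi – co.
Crossovers in the c–vi interval produce the single-crossover classes c+ co+ vi+ and c co vi (34 + 34 = 68) plus the double crossovers (8).
RF(c–vi) = (68 + 8) / 720 = 76/720 = 0.1056 → 10.6 centimorgans.

10.6 centimorgans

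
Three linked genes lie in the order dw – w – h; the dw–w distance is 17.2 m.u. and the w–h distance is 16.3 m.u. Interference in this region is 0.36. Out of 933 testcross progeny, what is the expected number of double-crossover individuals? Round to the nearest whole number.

17

Map distances give recombination frequencies of 0.172 and 0.163 for the two intervals.
With interference 0.36 (so coincidence = 0.64), expected double-crossover frequency = 0.172 × 0.163 × 0.64 = 0.01794.
Expected number = 0.01794 × 933 = 16.74 ≈ 17.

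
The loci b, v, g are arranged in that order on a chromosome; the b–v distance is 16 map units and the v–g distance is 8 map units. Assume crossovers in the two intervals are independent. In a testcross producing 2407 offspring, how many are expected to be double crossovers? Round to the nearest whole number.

31

Map distances give recombination frequencies of 0.160 and 0.080 for the two intervals.
With no interference, expected double-crossover frequency = 0.160 × 0.080 = 0.01280.
Expected number = 0.01280 × 2407 = 30.81 ≈ 31.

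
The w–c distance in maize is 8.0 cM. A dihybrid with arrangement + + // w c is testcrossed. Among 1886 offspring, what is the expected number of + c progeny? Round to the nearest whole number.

A map distance of 8.0 cM corresponds to a recombination frequency of 0.080.
The F1 is + + / w c, so + c is a recombinant gamete class with expected frequency r/2 = 0.080/2 = 0.0400.
Expected number = 0.0400 × 1886 = 75.44 ≈ 75.

75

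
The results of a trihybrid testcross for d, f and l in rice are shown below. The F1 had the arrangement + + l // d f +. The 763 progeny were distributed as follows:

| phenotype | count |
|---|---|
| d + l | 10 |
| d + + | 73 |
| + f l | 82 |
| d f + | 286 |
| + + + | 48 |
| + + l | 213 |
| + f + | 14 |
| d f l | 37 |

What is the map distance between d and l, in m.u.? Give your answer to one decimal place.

14.3 m.u.

The two rarest classes, d + l and + f +, are the double crossovers. Comparing them with the parentals, only the d allele has switched, so d is the middle locus and the order is f – d – l.
Crossovers in the d–l interval produce the single-crossover classes + + + and d f l (48 + 37 = 85) plus the double crossovers (24).
RF(d–l) = (85 + 24) / 763 = 109/763 = 0.1429 → 14.3 m.u.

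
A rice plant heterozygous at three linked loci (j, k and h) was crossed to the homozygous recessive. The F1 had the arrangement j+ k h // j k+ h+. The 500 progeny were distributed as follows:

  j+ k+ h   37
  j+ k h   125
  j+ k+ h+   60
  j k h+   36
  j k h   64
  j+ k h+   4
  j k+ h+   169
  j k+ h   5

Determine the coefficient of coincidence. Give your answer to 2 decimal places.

0.41

The two rarest classes, j+ k h+ and j k+ h, are the double crossovers. Comparing them with the parentals, only the h allele has switched, so h is the middle locus and the order is k – h – j.
k–h: (73 + 9)/500 = 0.1640; h–j: (124 + 9)/500 = 0.2660.
Expected DCO frequency = 0.1640 × 0.2660 ≈ 0.04362; observed = 9/500 ≈ 0.01800.
Coefficient of coincidence = 0.01800/0.04362 ≈ 0.41.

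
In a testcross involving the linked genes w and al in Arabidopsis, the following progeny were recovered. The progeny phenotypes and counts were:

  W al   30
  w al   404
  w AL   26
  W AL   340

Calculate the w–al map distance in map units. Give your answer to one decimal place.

The two most frequent classes, W AL (340) and w al (404), are the parental types, so the F1 was W AL / w al.
The recombinant classes are W al and w AL: 30 + 26 = 56.
Recombination frequency = 56/800 = 0.0700 ≈ 7.0%, i.e. 7.0 map units.

7.0 map units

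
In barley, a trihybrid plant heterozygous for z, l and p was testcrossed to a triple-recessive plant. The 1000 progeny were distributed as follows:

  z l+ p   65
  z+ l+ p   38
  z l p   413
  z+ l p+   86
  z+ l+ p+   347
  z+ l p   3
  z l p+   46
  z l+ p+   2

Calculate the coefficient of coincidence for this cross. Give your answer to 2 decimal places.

The two most frequent reciprocal classes, z l p and z+ l+ p+, are the parental types, so the F1 was z l p / z+ l+ p+.
The two rarest classes, z+ l p and z l+ p+, are the double crossovers. Comparing them with the parentals, only the z allele has switched, so z is the middle locus and the order is l – z – p.
l–z: (151 + 5)/1000 = 0.1560; z–p: (84 + 5)/1000 = 0.0890.
Expected DCO frequency = 0.1560 × 0.0890 ≈ 0.01388; observed = 5/1000 ≈ 0.00500.
Coefficient of coincidence = 0.00500/0.01388 ≈ 0.36.

0.36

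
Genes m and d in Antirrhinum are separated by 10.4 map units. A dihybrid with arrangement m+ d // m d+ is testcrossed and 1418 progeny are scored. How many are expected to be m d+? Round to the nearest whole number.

635

A map distance of 10.4 map units corresponds to a recombination frequency of 0.104.
The F1 is m+ d / m d+, so m d+ is a parental gamete class with expected frequency (1 − r)/2 = 0.896/2 = 0.4480.
Expected number = 0.4480 × 1418 = 635.26 ≈ 635.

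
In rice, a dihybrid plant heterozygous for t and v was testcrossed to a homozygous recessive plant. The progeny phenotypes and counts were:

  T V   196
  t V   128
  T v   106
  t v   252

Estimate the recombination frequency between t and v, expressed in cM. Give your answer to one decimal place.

34.3 cM

The two most frequent classes, T V (196) and t v (252), are the parental types, so the F1 was T V / t v.
The recombinant classes are T v and t V: 106 + 128 = 234.
Recombination frequency = 234/682 = 0.3431 ≈ 34.3%, i.e. 34.3 cM.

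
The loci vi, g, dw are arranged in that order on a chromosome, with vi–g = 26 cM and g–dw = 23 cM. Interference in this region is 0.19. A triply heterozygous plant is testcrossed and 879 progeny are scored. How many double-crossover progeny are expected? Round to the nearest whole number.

43

Map distances give recombination frequencies of 0.260 and 0.230 for the two intervals.
With interference 0.19 (so coincidence = 0.81), expected double-crossover frequency = 0.260 × 0.230 × 0.81 = 0.04844.
Expected number = 0.04844 × 879 = 42.58 ≈ 43.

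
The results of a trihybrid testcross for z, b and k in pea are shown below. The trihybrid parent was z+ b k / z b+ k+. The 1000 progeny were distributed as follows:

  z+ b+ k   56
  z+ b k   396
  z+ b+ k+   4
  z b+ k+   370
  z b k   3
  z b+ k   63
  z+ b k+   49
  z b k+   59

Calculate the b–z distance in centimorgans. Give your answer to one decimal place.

The two rarest classes, z b k and z+ b+ k+, are the double crossovers. Comparing them with the parentals, only the z allele has switched, so z is the middle locus and the order is b – z – k.
Crossovers in the b–z interval produce the single-crossover classes z+ b+ k and z b k+ (56 + 59 = 115) plus the double crossovers (7).
RF(b–z) = (115 + 7) / 1000 = 122/1000 = 0.1220 → 12.2 centimorgans.

12.2 centimorgans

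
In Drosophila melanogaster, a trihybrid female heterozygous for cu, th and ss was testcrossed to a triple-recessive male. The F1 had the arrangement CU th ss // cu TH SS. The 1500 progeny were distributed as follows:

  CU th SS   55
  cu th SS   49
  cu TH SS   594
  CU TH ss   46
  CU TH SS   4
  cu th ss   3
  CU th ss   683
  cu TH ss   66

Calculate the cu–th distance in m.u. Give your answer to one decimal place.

The two rarest classes, cu th ss and CU TH SS, are the double crossovers. Comparing them with the parentals, only the cu allele has switched, so cu is the middle locus and the order is th – cu – ss.
Crossovers in the th–cu interval produce the single-crossover classes CU TH ss and cu th SS (46 + 49 = 95) plus the double crossovers (7).
RF(th–cu) = (95 + 7) / 1500 = 102/1500 = 0.0680 → 6.8 m.u.

6.8 m.u.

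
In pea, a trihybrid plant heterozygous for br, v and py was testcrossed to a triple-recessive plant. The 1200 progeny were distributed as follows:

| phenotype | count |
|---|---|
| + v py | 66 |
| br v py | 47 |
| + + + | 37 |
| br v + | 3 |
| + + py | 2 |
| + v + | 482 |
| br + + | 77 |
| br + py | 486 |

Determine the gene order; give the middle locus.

br

The two most frequent reciprocal classes, + v + and br + py, are the parental types, so the F1 was + v + / br + py.
The two rarest classes, br v + and + + py, are the double crossovers. Comparing them with the parentals, only the br allele has switched, so br is the middle locus and the order is v – br – py.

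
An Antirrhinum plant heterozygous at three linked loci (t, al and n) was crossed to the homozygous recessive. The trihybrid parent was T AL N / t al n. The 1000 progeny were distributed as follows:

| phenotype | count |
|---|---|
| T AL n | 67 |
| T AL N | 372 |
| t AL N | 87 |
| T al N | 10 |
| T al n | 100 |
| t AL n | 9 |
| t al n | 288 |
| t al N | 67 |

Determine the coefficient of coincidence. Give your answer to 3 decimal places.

The two rarest classes, T al N and t AL n, are the double crossovers. Comparing them with the parentals, only the al allele has switched, so al is the middle locus and the order is n – al – t.
n–al: (134 + 19)/1000 = 0.1530; al–t: (187 + 19)/1000 = 0.2060.
Expected DCO frequency = 0.1530 × 0.2060 ≈ 0.03152; observed = 19/1000 ≈ 0.01900.
Coefficient of coincidence = 0.01900/0.03152 ≈ 0.603.

0.603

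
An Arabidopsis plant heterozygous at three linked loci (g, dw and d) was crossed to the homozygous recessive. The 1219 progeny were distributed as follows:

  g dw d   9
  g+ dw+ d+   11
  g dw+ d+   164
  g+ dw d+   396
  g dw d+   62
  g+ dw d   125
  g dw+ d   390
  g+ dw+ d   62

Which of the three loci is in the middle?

dw

The two most frequent reciprocal classes, g+ dw d+ and g dw+ d, are the parental types, so the F1 was g+ dw d+ / g dw+ d.
The two rarest classes, g+ dw+ d+ and g dw d, are the double crossovers. Comparing them with the parentals, only the dw allele has switched, so dw is the middle locus and the order is g – dw – d.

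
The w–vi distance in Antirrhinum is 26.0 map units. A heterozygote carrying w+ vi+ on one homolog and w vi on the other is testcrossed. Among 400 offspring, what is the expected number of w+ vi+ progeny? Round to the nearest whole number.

148

A map distance of 26.0 map units corresponds to a recombination frequency of 0.260.
The F1 is w+ vi+ / w vi, so w+ vi+ is a parental gamete class with expected frequency (1 − r)/2 = 0.740/2 = 0.3700.
Expected number = 0.3700 × 400 = 148.00 ≈ 148.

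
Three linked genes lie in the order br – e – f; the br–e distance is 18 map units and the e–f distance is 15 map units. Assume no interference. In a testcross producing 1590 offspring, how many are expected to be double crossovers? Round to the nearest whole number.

43

Map distances give recombination frequencies of 0.180 and 0.150 for the two intervals.
With no interference, expected double-crossover frequency = 0.180 × 0.150 = 0.02700.
Expected number = 0.02700 × 1590 = 42.93 ≈ 43.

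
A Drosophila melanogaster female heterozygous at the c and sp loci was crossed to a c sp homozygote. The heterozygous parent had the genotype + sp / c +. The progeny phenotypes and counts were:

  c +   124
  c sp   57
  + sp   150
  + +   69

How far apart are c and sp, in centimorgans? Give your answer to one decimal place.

The recombinant classes are + + and c sp: 69 + 57 = 126.
Recombination frequency = 126/400 = 0.3150 ≈ 31.5%, i.e. 31.5 centimorgans.

31.5 centimorgans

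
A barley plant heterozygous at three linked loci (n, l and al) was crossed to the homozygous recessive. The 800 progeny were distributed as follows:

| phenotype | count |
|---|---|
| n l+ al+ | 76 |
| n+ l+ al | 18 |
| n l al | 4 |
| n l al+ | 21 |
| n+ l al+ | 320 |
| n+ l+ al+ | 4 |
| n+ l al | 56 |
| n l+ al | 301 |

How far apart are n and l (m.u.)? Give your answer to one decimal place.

The two most frequent reciprocal classes, n l+ al and n+ l al+, are the parental types, so the F1 was n l+ al / n+ l al+.
The two rarest classes, n l al and n+ l+ al+, are the double crossovers. Comparing them with the parentals, only the l allele has switched, so l is the middle locus and the order is al – l – n.
Crossovers in the l–n interval produce the single-crossover classes n+ l+ al and n l al+ (18 + 21 = 39) plus the double crossovers (8).
RF(l–n) = (39 + 8) / 800 = 47/800 = 0.0587 → 5.9 m.u.

5.9 m.u.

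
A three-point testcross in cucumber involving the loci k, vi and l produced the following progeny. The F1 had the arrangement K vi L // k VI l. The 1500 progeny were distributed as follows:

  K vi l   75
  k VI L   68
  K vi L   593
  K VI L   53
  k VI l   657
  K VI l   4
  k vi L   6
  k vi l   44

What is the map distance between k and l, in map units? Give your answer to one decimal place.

10.2 map units

The two rarest classes, k vi L and K VI l, are the double crossovers. Comparing them with the parentals, only the k allele has switched, so k is the middle locus and the order is vi – k – l.
Crossovers in the k–l interval produce the single-crossover classes K vi l and k VI L (75 + 68 = 143) plus the double crossovers (10).
RF(k–l) = (143 + 10) / 1500 = 153/1500 = 0.1020 → 10.2 map units.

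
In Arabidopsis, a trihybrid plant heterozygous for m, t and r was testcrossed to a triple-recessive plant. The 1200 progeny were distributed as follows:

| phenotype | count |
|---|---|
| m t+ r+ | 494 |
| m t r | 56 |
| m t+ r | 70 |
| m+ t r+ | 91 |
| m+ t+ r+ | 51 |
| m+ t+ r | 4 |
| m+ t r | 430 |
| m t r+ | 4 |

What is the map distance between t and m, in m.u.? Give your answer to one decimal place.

9.6 m.u.

The two most frequent reciprocal classes, m+ t r and m t+ r+, are the parental types, so the F1 was m+ t r / m t+ r+.
The two rarest classes, m+ t+ r and m t r+, are the double crossovers. Comparing them with the parentals, only the t allele has switched, so t is the middle locus and the order is r – t – m.
Crossovers in the t–m interval produce the single-crossover classes m t r and m+ t+ r+ (56 + 51 = 107) plus the double crossovers (8).
RF(t–m) = (107 + 8) / 1200 = 115/1200 = 0.0958 → 9.6 m.u.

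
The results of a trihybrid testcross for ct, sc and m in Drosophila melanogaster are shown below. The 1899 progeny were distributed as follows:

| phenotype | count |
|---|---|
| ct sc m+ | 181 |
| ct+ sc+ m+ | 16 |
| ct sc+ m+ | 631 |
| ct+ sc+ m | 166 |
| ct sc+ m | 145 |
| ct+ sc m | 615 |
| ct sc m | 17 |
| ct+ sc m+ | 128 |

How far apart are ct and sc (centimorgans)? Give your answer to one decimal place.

20.0 centimorgans

The two most frequent reciprocal classes, ct sc+ m+ and ct+ sc m, are the parental types, so the F1 was ct sc+ m+ / ct+ sc m.
The two rarest classes, ct+ sc+ m+ and ct sc m, are the double crossovers. Comparing them with the parentals, only the ct allele has switched, so ct is the middle locus and the order is sc – ct – m.
Crossovers in the sc–ct interval produce the single-crossover classes ct sc m+ and ct+ sc+ m (181 + 166 = 347) plus the double crossovers (33).
RF(sc–ct) = (347 + 33) / 1899 = 380/1899 = 0.2001 → 20.0 centimorgans.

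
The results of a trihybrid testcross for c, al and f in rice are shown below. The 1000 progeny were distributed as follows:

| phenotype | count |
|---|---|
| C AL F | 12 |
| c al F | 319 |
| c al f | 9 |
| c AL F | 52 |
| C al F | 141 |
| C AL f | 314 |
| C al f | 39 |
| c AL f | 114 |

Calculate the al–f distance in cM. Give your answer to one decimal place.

The two most frequent reciprocal classes, C AL f and c al F, are the parental types, so the F1 was C AL f / c al F.
The two rarest classes, C AL F and c al f, are the double crossovers. Comparing them with the parentals, only the f allele has switched, so f is the middle locus and the order is c – f – al.
Crossovers in the f–al interval produce the single-crossover classes C al f and c AL F (39 + 52 = 91) plus the double crossovers (21).
RF(f–al) = (91 + 21) / 1000 = 112/1000 = 0.1120 → 11.2 cM.

11.2 cM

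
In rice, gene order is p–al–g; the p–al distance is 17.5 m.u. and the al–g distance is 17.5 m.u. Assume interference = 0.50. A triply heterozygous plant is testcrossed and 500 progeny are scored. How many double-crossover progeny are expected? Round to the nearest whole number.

Map distances give recombination frequencies of 0.175 and 0.175 for the two intervals.
With interference 0.50 (so coincidence = 0.50), expected double-crossover frequency = 0.175 × 0.175 × 0.50 = 0.01531.
Expected number = 0.01531 × 500 = 7.66 ≈ 8.

8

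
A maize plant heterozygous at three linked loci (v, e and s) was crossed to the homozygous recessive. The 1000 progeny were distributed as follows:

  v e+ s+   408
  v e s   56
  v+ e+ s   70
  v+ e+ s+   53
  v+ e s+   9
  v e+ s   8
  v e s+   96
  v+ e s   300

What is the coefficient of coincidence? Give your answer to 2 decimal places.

The two most frequent reciprocal classes, v+ e s and v e+ s+, are the parental types, so the F1 was v+ e s / v e+ s+.
The two rarest classes, v+ e s+ and v e+ s, are the double crossovers. Comparing them with the parentals, only the s allele has switched, so s is the middle locus and the order is e – s – v.
e–s: (166 + 17)/1000 = 0.1830; s–v: (109 + 17)/1000 = 0.1260.
Expected DCO frequency = 0.1830 × 0.1260 ≈ 0.02306; observed = 17/1000 ≈ 0.01700.
Coefficient of coincidence = 0.01700/0.02306 ≈ 0.74.

0.74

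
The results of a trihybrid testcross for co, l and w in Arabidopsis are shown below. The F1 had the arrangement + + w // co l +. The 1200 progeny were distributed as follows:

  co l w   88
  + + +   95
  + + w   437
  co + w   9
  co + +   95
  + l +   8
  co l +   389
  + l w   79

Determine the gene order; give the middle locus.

The two rarest classes, co + w and + l +, are the double crossovers. Comparing them with the parentals, only the co allele has switched, so co is the middle locus and the order is l – co – w.

co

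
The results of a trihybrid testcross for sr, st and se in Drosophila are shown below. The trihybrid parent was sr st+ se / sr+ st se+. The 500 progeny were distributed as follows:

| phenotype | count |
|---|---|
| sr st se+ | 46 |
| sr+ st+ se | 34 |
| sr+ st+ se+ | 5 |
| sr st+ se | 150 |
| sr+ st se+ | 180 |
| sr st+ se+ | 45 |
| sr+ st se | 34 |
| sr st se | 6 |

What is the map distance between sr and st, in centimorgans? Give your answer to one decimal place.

18.2 centimorgans

The two rarest classes, sr st se and sr+ st+ se+, are the double crossovers. Comparing them with the parentals, only the st allele has switched, so st is the middle locus and the order is se – st – sr.
Crossovers in the st–sr interval produce the single-crossover classes sr+ st+ se and sr st se+ (34 + 46 = 80) plus the double crossovers (11).
RF(st–sr) = (80 + 11) / 500 = 91/500 = 0.1820 → 18.2 centimorgans.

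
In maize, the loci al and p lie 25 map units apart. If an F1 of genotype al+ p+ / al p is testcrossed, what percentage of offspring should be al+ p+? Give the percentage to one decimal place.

37.5%

A map distance of 25 map units corresponds to a recombination frequency of 0.250.
The F1 is al+ p+ / al p, so al+ p+ is a parental gamete class with expected frequency (1 − r)/2 = 0.750/2 = 0.3750.
That is 0.3750 = 37.5% of the progeny.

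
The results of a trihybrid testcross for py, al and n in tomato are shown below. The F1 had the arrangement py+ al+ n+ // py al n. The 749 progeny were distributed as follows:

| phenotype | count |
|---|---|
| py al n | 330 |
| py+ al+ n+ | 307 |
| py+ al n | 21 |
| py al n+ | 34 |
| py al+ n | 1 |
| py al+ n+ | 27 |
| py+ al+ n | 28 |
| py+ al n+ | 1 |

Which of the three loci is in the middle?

The two rarest classes, py+ al n+ and py al+ n, are the double crossovers. Comparing them with the parentals, only the al allele has switched, so al is the middle locus and the order is n – al – py.

al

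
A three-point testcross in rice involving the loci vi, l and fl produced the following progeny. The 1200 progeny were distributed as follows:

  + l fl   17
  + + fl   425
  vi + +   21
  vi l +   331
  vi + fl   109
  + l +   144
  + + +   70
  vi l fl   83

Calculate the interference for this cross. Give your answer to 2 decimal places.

0.18

The two most frequent reciprocal classes, vi l + and + + fl, are the parental types, so the F1 was vi l + / + + fl.
The two rarest classes, vi + + and + l fl, are the double crossovers. Comparing them with the parentals, only the l allele has switched, so l is the middle locus and the order is fl – l – vi.
fl–l: (153 + 38)/1200 = 0.1592; l–vi: (253 + 38)/1200 = 0.2425.
Expected DCO frequency = 0.1592 × 0.2425 ≈ 0.03861; observed = 38/1200 ≈ 0.03167.
Coefficient of coincidence = 0.03167/0.03861 ≈ 0.82; interference = 1 − 0.82 = 0.18.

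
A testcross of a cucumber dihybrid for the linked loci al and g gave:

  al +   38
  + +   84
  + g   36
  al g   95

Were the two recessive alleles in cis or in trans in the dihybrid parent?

The two most frequent classes are + + (84) and al g (95); these are the parental (non-recombinant) types.
So the F1 carried + + on one chromosome and al g on the other — the recessive alleles are on the same chromosome (cis / coupling).

cis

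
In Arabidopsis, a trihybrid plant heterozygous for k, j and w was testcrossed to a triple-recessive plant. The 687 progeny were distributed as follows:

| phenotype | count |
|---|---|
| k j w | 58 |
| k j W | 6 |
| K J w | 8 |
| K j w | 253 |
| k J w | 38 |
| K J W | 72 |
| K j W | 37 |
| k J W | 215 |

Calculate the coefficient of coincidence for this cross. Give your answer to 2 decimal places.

The two most frequent reciprocal classes, K j w and k J W, are the parental types, so the F1 was K j w / k J W.
The two rarest classes, K J w and k j W, are the double crossovers. Comparing them with the parentals, only the j allele has switched, so j is the middle locus and the order is w – j – k.
w–j: (75 + 14)/687 = 0.1295; j–k: (130 + 14)/687 = 0.2096.
Expected DCO frequency = 0.1295 × 0.2096 ≈ 0.02714; observed = 14/687 ≈ 0.02038.
Coefficient of coincidence = 0.02038/0.02714 ≈ 0.75.

0.75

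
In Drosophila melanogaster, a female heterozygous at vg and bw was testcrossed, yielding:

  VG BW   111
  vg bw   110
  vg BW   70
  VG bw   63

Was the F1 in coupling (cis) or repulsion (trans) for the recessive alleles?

cis

The two most frequent classes are VG BW (111) and vg bw (110); these are the parental (non-recombinant) types.
So the F1 carried VG BW on one chromosome and vg bw on the other — the recessive alleles are on the same chromosome (cis / coupling).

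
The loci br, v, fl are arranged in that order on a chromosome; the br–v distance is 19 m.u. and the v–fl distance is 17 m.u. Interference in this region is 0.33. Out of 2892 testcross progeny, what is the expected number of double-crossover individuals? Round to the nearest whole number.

63

Map distances give recombination frequencies of 0.190 and 0.170 for the two intervals.
With interference 0.33 (so coincidence = 0.67), expected double-crossover frequency = 0.190 × 0.170 × 0.67 = 0.02164.
Expected number = 0.02164 × 2892 = 62.59 ≈ 63.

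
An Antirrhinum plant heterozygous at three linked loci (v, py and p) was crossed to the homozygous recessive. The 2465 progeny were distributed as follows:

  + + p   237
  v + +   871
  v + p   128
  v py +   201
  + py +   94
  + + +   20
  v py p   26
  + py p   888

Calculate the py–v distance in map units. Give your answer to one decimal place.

The two most frequent reciprocal classes, v + + and + py p, are the parental types, so the F1 was v + + / + py p.
The two rarest classes, + + + and v py p, are the double crossovers. Comparing them with the parentals, only the v allele has switched, so v is the middle locus and the order is p – v – py.
Crossovers in the v–py interval produce the single-crossover classes v py + and + + p (201 + 237 = 438) plus the double crossovers (46).
RF(v–py) = (438 + 46) / 2465 = 484/2465 = 0.1963 → 19.6 map units.

19.6 map units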